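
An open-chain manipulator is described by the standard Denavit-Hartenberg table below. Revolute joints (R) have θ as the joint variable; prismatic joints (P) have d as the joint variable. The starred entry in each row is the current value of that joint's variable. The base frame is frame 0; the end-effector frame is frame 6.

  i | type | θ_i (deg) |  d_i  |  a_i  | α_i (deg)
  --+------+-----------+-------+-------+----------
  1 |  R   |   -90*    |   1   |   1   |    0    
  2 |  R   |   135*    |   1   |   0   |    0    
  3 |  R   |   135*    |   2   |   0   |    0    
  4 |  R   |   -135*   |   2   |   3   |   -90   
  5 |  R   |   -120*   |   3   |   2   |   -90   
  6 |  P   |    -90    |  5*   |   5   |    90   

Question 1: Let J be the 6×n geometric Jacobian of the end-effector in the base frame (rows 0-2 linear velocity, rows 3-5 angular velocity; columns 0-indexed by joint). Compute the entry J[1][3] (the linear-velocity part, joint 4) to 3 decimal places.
-1.181

axis z_3 = (0.0000,0.0000,1.0000); lever o_n−o_3 = (-1.1808,10.1329,6.2321)
cross product → J_v[:, 3] = (-10.1329,-1.1808,0.0000)
J_ω[:, 3] = z_3
entry J[1][3] = -1.1808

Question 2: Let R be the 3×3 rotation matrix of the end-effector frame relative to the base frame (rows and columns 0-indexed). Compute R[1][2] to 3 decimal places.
End-effector z-axis (col 2 of R) = (0.3536,0.3536,-0.8660)
R[1][2] = 0.3536

0.354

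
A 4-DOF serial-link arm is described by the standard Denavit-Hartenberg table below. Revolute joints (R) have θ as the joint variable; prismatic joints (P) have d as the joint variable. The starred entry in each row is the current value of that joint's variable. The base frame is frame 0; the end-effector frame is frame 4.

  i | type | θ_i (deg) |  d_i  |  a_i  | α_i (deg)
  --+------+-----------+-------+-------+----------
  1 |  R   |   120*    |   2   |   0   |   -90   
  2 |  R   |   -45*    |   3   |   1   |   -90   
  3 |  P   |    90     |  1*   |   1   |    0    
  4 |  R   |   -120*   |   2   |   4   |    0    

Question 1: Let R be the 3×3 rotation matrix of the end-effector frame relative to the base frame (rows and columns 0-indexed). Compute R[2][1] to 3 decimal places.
0.354

End-effector y-axis (col 1 of R) = (0.5732,0.7392,0.3536)
R[2][1] = 0.3536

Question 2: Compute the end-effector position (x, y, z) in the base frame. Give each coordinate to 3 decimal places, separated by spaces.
after link 1: o_1 = (0.0000, 0.0000, 2.0000)
after link 2: o_2 = (-2.9516, -0.8876, 2.7071)
after link 3: o_3 = (-2.4392, 0.2247, 2.0000)
after link 4: o_4 = (-6.1031, 2.5708, 3.0353)

-6.103 2.571 3.035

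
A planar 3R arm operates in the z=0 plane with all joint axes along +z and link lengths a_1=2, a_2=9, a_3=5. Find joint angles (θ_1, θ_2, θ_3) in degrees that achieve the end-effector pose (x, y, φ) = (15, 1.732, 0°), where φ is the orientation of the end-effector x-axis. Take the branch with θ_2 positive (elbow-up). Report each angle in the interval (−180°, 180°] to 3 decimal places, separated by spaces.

-40.348 60.000 -19.653

wrist centre = target − a_3·(cos φ, sin φ) = (10.0000, 1.7320)
cos θ_2 = (102.9998−2²−9²)/(2·2·9) = 0.5000; θ_2 = 60.0003° (elbow-up)
β = atan2(1.7320,10.0000) = 9.8261°; ψ = atan2(7.7943,6.5000) = 50.1739°
θ_1 = β − ψ = -40.3477°
θ_3 = φ − θ_1 − θ_2 = -19.6526° (wrapped to (-180°,180°])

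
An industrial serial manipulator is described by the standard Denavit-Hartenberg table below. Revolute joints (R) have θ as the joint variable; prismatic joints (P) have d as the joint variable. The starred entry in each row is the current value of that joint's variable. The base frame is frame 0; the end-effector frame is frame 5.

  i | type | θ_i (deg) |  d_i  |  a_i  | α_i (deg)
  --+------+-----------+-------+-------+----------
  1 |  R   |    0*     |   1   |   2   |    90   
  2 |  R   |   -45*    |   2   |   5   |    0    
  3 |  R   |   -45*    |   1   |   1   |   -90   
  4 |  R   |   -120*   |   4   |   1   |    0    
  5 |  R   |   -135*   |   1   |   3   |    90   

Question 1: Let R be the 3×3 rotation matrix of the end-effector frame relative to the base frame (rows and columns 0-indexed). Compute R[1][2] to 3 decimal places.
0.259

End-effector z-axis (col 2 of R) = (0.0000,0.2588,-0.9659)
R[1][2] = 0.2588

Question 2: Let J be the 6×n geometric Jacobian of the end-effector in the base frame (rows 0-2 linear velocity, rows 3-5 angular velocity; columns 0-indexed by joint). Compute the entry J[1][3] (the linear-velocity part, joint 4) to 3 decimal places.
axis z_3 = (1.0000,-0.0000,0.0000); lever o_n−o_3 = (5.0000,2.0318,1.2765)
cross product → J_v[:, 3] = (-0.0000,-1.2765,2.0318)
J_ω[:, 3] = z_3
entry J[1][3] = -1.2765

-1.276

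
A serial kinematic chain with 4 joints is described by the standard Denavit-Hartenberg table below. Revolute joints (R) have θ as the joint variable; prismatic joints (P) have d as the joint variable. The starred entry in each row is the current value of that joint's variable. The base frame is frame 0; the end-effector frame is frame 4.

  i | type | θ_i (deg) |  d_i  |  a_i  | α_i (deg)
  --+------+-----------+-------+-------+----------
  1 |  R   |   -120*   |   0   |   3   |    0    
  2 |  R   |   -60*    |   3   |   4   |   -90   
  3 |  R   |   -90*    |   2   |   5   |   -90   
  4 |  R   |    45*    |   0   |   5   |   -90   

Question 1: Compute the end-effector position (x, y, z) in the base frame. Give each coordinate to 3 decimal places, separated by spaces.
-5.500 -1.063 11.536

after link 1: o_1 = (-1.5000, -2.5981, 0.0000)
after link 2: o_2 = (-5.5000, -2.5981, 3.0000)
after link 3: o_3 = (-5.5000, -4.5981, 8.0000)
after link 4: o_4 = (-5.5000, -1.0625, 11.5355)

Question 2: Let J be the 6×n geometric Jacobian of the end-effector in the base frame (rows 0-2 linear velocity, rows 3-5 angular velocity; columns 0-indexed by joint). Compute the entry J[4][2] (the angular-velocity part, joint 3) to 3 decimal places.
-1.000

axis z_2 = (0.0000,-1.0000,0.0000); lever o_n−o_2 = (-0.0000,1.5355,8.5355)
cross product → J_v[:, 2] = (-8.5355,-0.0000,-0.0000)
J_ω[:, 2] = z_2
entry J[4][2] = -1.0000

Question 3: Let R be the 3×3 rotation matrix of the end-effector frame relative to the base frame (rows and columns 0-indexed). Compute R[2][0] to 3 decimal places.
0.707

End-effector x-axis (col 0 of R) = (-0.0000,0.7071,0.7071)
R[2][0] = 0.7071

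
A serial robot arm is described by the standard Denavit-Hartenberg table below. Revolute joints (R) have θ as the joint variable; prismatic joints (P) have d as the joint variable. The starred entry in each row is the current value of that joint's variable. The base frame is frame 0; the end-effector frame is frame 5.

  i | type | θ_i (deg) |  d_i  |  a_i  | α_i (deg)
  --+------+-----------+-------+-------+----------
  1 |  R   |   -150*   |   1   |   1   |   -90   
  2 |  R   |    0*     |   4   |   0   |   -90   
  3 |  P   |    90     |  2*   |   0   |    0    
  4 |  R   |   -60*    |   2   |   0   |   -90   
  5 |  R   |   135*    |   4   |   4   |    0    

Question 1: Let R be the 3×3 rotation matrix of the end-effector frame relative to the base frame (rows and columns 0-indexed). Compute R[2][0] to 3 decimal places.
0.707

End-effector x-axis (col 0 of R) = (0.7071,0.0000,0.7071)
R[2][0] = 0.7071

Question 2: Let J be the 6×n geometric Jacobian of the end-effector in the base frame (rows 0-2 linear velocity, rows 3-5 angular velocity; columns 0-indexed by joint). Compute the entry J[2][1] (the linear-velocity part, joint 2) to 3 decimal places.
axis z_1 = (0.5000,-0.8660,0.0000); lever o_n−o_1 = (4.8284,0.5359,-1.1716)
cross product → J_v[:, 1] = (1.0146,0.5858,4.4495)
J_ω[:, 1] = z_1
entry J[2][1] = 4.4495

4.449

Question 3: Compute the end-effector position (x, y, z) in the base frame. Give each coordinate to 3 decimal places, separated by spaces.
3.962 0.036 -0.172

after link 1: o_1 = (-0.8660, -0.5000, 1.0000)
after link 2: o_2 = (1.1340, -3.9641, 1.0000)
after link 3: o_3 = (1.1340, -3.9641, -1.0000)
after link 4: o_4 = (1.1340, -3.9641, -3.0000)
after link 5: o_5 = (3.9624, 0.0359, -0.1716)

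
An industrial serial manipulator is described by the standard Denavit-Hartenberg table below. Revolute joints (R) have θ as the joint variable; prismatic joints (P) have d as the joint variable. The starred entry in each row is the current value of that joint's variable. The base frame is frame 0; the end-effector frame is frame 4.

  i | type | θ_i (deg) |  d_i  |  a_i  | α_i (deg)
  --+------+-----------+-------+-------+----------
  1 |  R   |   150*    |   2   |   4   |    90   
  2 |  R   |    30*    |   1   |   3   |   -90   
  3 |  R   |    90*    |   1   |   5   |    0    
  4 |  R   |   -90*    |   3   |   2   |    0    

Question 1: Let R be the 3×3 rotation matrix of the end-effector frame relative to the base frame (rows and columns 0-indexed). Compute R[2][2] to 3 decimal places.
End-effector z-axis (col 2 of R) = (0.4330,-0.2500,0.8660)
R[2][2] = 0.8660

0.866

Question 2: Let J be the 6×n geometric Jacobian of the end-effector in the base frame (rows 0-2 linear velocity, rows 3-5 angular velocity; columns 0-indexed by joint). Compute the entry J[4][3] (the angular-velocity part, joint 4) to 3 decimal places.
-0.250

axis z_3 = (0.4330,-0.2500,0.8660); lever o_n−o_3 = (-0.2010,0.1160,3.5981)
cross product → J_v[:, 3] = (-1.0000,-1.7321,0.0000)
J_ω[:, 3] = z_3
entry J[4][3] = -0.2500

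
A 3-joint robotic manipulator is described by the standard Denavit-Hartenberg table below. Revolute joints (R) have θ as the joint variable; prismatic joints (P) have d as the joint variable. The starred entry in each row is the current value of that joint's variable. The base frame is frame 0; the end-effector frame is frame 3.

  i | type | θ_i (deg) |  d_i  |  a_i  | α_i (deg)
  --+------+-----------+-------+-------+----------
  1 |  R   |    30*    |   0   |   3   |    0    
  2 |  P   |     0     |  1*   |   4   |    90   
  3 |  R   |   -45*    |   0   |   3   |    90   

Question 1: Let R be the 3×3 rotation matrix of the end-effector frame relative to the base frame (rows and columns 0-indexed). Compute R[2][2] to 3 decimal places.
End-effector z-axis (col 2 of R) = (-0.6124,-0.3536,-0.7071)
R[2][2] = -0.7071

-0.707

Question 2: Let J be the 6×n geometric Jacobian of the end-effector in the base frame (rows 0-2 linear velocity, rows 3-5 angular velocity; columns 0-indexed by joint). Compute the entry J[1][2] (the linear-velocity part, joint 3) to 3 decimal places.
1.061

axis z_2 = (0.5000,-0.8660,0.0000); lever o_n−o_2 = (1.8371,1.0607,-2.1213)
cross product → J_v[:, 2] = (1.8371,1.0607,2.1213)
J_ω[:, 2] = z_2
entry J[1][2] = 1.0607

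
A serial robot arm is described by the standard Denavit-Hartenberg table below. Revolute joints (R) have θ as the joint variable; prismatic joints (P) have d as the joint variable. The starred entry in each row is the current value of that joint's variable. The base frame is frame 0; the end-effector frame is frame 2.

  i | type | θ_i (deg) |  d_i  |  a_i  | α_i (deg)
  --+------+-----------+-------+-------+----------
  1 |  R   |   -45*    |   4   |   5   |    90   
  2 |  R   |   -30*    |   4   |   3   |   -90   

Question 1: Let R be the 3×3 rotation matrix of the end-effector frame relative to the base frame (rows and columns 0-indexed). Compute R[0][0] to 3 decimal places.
End-effector x-axis (col 0 of R) = (0.6124,-0.6124,-0.5000)
R[0][0] = 0.6124

0.612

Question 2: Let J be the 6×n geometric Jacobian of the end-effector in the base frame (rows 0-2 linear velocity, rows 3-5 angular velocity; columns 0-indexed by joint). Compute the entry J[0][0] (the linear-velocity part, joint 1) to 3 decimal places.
axis z_0 = ẑ; lever o_n−o_0 = (2.5442,-8.2011,2.5000)
cross product → J_v[:, 0] = (8.2011,2.5442,-0.0000)
J_ω[:, 0] = z_0
entry J[0][0] = 8.2011

8.201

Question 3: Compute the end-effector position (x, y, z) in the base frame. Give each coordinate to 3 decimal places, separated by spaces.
2.544 -8.201 2.500

after link 1: o_1 = (3.5355, -3.5355, 4.0000)
after link 2: o_2 = (2.5442, -8.2011, 2.5000)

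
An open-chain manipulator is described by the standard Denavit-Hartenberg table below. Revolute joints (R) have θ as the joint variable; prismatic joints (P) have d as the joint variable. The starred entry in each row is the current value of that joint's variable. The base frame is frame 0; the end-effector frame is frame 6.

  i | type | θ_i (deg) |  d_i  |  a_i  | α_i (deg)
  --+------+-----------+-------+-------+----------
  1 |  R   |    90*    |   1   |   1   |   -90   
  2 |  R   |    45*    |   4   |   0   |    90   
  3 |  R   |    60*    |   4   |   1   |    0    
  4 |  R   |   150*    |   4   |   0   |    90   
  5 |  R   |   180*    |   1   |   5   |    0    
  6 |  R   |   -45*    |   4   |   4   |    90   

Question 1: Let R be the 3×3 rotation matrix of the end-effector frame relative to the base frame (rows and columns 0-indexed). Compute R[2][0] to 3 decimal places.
End-effector x-axis (col 0 of R) = (-0.3536,0.9330,0.0670)
R[2][0] = 0.0670

0.067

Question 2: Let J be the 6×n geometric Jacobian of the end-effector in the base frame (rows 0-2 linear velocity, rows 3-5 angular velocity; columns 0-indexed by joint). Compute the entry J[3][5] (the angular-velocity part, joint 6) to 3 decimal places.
-0.866

axis z_5 = (-0.8660,-0.3536,0.3536); lever o_n−o_5 = (-4.8783,2.3178,1.6822)
cross product → J_v[:, 5] = (-1.4142,-0.2679,-3.7321)
J_ω[:, 5] = z_5
entry J[3][5] = -0.8660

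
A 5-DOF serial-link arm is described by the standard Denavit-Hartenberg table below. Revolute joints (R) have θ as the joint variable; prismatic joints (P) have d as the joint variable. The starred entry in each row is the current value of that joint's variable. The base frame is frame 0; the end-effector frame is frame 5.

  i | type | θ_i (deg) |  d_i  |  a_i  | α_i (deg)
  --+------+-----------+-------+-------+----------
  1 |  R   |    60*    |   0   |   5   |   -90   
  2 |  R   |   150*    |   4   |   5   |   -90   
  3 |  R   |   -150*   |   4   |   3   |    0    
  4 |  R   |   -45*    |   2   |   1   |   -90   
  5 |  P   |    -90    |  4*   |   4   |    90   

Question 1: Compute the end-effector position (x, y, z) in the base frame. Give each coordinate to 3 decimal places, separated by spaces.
-8.059 4.252 8.460

after link 1: o_1 = (2.5000, 4.3301, 0.0000)
after link 2: o_2 = (-3.1292, 2.5801, -2.5000)
after link 3: o_3 = (-4.3032, 3.5466, 2.2631)
after link 4: o_4 = (-4.1608, 3.2756, 4.4782)
after link 5: o_5 = (-8.0586, 4.2519, 8.4599)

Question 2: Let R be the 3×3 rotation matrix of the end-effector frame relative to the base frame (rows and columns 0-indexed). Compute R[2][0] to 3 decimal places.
0.866

End-effector x-axis (col 0 of R) = (-0.2500,-0.4330,0.8660)
R[2][0] = 0.8660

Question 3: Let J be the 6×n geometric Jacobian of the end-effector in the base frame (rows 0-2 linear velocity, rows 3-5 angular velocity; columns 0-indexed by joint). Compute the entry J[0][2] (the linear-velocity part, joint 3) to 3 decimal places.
-6.194

axis z_2 = (-0.2500,-0.4330,0.8660); lever o_n−o_2 = (-4.9294,1.6718,10.9599)
cross product → J_v[:, 2] = (-6.1936,-1.5290,-2.5524)
J_ω[:, 2] = z_2
entry J[0][2] = -6.1936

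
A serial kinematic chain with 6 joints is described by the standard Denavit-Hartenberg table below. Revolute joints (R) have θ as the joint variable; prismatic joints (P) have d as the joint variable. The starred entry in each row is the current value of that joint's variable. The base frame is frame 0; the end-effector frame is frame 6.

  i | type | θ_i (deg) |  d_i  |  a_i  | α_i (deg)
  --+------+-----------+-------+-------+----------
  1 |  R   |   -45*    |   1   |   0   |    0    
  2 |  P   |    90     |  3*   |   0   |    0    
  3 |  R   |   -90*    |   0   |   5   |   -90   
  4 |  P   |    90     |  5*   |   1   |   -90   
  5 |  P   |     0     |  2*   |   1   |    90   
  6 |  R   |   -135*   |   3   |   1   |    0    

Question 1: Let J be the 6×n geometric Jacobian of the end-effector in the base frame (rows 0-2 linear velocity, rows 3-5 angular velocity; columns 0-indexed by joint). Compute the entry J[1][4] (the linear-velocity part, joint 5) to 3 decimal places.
prismatic axis z_4 = (-0.7071,0.7071,-0.0000)
J_v[:, 4] = z_4; J_ω[:, 4] = (0,0,0)
entry J[1][4] = 0.7071

0.707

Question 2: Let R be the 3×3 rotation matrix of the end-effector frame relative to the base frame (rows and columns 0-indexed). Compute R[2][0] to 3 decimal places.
End-effector x-axis (col 0 of R) = (0.5000,-0.5000,0.7071)
R[2][0] = 0.7071

0.707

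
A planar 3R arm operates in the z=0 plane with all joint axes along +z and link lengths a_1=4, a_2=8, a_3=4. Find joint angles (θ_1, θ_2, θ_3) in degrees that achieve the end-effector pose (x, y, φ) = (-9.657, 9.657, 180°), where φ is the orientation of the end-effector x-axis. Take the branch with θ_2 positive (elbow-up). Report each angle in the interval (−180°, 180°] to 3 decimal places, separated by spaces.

90.004 44.994 45.001

wrist centre = target − a_3·(cos φ, sin φ) = (-5.6570, 9.6570)
cos θ_2 = (125.2593−4²−8²)/(2·4·8) = 0.7072; θ_2 = 44.9943° (elbow-up)
β = atan2(9.6570,-5.6570) = 120.3615°; ψ = atan2(5.6563,9.6574) = 30.3573°
θ_1 = β − ψ = 90.0042°
θ_3 = φ − θ_1 − θ_2 = 45.0015° (wrapped to (-180°,180°])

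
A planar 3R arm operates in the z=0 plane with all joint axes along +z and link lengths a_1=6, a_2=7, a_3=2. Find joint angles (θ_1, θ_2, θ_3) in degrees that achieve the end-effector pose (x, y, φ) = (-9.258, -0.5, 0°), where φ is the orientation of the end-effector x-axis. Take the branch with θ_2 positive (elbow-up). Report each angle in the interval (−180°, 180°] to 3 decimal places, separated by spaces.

wrist centre = target − a_3·(cos φ, sin φ) = (-11.2580, -0.5000)
cos θ_2 = (126.9926−6²−7²)/(2·6·7) = 0.4999; θ_2 = 60.0059° (elbow-up)
β = atan2(-0.5000,-11.2580) = -177.4570°; ψ = atan2(6.0625,9.4994) = 32.5462°
θ_1 = β − ψ = -210.0032°
θ_3 = φ − θ_1 − θ_2 = 149.9973° (wrapped to (-180°,180°])

149.997 60.006 149.997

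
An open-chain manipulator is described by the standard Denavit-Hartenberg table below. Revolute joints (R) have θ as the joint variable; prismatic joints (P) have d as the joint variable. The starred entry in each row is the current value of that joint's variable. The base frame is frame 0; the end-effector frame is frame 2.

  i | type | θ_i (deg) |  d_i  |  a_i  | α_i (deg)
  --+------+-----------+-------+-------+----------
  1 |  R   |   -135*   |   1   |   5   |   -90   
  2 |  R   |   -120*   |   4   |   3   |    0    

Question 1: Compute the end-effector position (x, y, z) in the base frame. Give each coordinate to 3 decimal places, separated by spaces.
0.354 -5.303 3.598

after link 1: o_1 = (-3.5355, -3.5355, 1.0000)
after link 2: o_2 = (0.3536, -5.3033, 3.5981)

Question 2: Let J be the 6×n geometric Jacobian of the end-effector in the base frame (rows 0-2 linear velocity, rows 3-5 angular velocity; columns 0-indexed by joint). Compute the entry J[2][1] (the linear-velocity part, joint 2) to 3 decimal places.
axis z_1 = (0.7071,-0.7071,0.0000); lever o_n−o_1 = (3.8891,-1.7678,2.5981)
cross product → J_v[:, 1] = (-1.8371,-1.8371,1.5000)
J_ω[:, 1] = z_1
entry J[2][1] = 1.5000

1.500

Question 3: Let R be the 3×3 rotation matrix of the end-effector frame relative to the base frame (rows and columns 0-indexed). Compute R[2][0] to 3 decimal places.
End-effector x-axis (col 0 of R) = (0.3536,0.3536,0.8660)
R[2][0] = 0.8660

0.866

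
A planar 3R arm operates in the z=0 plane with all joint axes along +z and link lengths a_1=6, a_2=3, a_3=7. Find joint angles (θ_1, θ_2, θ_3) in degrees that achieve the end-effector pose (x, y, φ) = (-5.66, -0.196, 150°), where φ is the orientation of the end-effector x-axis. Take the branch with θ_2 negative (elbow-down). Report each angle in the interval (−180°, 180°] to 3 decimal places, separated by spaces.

-59.997 -150.003 0.000

wrist centre = target − a_3·(cos φ, sin φ) = (0.4022, -3.6960)
cos θ_2 = (13.8222−6²−3²)/(2·6·3) = -0.8661; θ_2 = -150.0029° (elbow-down)
β = atan2(-3.6960,0.4022) = -83.7898°; ψ = atan2(-1.4999,3.4018) = -23.7926°
θ_1 = β − ψ = -59.9973°
θ_3 = φ − θ_1 − θ_2 = 0.0002° (wrapped to (-180°,180°])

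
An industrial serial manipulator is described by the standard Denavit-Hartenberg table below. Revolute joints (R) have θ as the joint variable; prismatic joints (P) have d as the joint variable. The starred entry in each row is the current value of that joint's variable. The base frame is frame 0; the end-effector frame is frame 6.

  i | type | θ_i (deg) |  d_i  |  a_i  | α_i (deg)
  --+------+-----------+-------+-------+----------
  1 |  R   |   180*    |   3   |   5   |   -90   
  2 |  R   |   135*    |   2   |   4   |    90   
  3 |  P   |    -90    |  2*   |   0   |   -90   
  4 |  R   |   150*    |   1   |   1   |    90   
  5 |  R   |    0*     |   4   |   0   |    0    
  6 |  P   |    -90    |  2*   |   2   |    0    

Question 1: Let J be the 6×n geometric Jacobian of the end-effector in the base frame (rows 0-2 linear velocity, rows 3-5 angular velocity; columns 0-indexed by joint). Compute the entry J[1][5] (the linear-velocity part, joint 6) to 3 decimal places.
prismatic axis z_5 = (0.6124,0.5000,0.6124)
J_v[:, 5] = z_5; J_ω[:, 5] = (0,0,0)
entry J[1][5] = 0.5000

0.500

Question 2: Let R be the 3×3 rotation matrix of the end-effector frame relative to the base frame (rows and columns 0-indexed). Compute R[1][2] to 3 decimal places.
0.500

End-effector z-axis (col 2 of R) = (0.6124,0.5000,0.6124)
R[1][2] = 0.5000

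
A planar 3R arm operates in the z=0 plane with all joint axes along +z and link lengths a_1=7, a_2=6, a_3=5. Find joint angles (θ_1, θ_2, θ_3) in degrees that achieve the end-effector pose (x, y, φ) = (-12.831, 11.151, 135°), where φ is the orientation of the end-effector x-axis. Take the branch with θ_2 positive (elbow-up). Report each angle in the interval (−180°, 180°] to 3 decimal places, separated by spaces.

wrist centre = target − a_3·(cos φ, sin φ) = (-9.2955, 7.6155)
cos θ_2 = (144.4010−7²−6²)/(2·7·6) = 0.7072; θ_2 = 44.9961° (elbow-up)
β = atan2(7.6155,-9.2955) = 140.6734°; ψ = atan2(4.2424,11.2429) = 20.6733°
θ_1 = β − ψ = 120.0001°
θ_3 = φ − θ_1 − θ_2 = -29.9962° (wrapped to (-180°,180°])

120.000 44.996 -29.996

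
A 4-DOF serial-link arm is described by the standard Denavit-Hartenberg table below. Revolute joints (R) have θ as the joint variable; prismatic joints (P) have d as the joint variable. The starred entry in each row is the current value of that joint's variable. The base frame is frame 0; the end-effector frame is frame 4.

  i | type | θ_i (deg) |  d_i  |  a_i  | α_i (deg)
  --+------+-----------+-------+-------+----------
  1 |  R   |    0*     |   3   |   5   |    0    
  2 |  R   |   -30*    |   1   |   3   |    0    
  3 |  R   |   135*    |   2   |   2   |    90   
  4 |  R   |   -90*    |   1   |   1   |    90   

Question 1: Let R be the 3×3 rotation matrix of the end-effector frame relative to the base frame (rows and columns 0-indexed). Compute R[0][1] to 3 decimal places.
End-effector y-axis (col 1 of R) = (0.9659,0.2588,0.0000)
R[0][1] = 0.9659

0.966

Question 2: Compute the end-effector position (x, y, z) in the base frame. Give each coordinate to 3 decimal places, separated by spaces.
8.046 0.691 5.000

after link 1: o_1 = (5.0000, 0.0000, 3.0000)
after link 2: o_2 = (7.5981, -1.5000, 4.0000)
after link 3: o_3 = (7.0804, 0.4319, 6.0000)
after link 4: o_4 = (8.0464, 0.6907, 5.0000)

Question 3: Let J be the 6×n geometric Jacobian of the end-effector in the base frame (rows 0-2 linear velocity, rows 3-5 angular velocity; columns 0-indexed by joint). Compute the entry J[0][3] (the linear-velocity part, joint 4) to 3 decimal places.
axis z_3 = (0.9659,0.2588,0.0000); lever o_n−o_3 = (0.9659,0.2588,-1.0000)
cross product → J_v[:, 3] = (-0.2588,0.9659,0.0000)
J_ω[:, 3] = z_3
entry J[0][3] = -0.2588

-0.259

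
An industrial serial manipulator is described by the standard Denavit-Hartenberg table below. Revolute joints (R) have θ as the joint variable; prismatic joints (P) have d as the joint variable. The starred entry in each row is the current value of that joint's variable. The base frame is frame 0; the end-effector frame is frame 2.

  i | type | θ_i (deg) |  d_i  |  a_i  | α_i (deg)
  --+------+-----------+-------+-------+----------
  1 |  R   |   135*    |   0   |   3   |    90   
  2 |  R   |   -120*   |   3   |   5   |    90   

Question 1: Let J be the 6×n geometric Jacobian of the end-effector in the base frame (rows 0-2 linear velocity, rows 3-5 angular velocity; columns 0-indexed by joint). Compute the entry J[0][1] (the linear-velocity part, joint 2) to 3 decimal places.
-3.062

axis z_1 = (0.7071,0.7071,0.0000); lever o_n−o_1 = (3.8891,0.3536,-4.3301)
cross product → J_v[:, 1] = (-3.0619,3.0619,-2.5000)
J_ω[:, 1] = z_1
entry J[0][1] = -3.0619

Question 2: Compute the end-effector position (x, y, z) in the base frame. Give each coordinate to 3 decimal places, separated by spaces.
1.768 2.475 -4.330

after link 1: o_1 = (-2.1213, 2.1213, 0.0000)
after link 2: o_2 = (1.7678, 2.4749, -4.3301)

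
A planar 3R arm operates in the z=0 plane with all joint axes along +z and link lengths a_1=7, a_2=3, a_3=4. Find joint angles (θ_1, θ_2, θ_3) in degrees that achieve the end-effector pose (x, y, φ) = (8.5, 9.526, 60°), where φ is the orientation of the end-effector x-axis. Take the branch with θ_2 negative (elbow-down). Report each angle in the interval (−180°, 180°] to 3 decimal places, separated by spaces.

wrist centre = target − a_3·(cos φ, sin φ) = (6.5000, 6.0619)
cos θ_2 = (78.9966−7²−3²)/(2·7·3) = 0.4999; θ_2 = -60.0053° (elbow-down)
β = atan2(6.0619,6.5000) = 43.0026°; ψ = atan2(-2.5982,8.4998) = -16.9974°
θ_1 = β − ψ = 60.0000°
θ_3 = φ − θ_1 − θ_2 = 60.0053° (wrapped to (-180°,180°])

60.000 -60.005 60.005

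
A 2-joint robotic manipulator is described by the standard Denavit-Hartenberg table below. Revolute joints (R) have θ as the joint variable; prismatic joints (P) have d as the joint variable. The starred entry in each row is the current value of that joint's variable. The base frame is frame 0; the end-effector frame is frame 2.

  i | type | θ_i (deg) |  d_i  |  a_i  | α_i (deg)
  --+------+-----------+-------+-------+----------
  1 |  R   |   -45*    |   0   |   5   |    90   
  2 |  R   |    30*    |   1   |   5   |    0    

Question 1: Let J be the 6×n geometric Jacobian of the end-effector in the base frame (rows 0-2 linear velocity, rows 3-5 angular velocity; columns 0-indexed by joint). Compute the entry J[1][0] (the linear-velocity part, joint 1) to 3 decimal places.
axis z_0 = ẑ; lever o_n−o_0 = (5.8903,-7.3045,2.5000)
cross product → J_v[:, 0] = (7.3045,5.8903,-0.0000)
J_ω[:, 0] = z_0
entry J[1][0] = 5.8903

5.890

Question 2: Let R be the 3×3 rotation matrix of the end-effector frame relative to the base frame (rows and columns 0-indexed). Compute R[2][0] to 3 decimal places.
End-effector x-axis (col 0 of R) = (0.6124,-0.6124,0.5000)
R[2][0] = 0.5000

0.500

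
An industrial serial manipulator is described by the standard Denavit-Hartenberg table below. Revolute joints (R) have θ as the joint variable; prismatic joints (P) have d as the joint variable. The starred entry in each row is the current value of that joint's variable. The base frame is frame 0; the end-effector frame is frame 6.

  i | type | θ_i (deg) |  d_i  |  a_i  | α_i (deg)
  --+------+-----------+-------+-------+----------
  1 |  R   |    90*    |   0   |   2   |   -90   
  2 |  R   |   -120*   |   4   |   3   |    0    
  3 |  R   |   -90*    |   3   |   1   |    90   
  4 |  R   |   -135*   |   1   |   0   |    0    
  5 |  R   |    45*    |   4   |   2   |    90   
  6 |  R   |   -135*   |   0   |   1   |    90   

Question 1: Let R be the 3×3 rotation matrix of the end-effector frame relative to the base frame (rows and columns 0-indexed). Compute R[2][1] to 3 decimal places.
End-effector y-axis (col 1 of R) = (0.0000,0.8660,0.5000)
R[2][1] = 0.5000

0.500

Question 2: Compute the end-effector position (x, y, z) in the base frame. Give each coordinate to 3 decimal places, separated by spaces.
after link 1: o_1 = (0.0000, 2.0000, 0.0000)
after link 2: o_2 = (-4.0000, 0.5000, 2.5981)
after link 3: o_3 = (-7.0000, -0.3660, 2.0981)
after link 4: o_4 = (-7.0000, 0.1340, 1.2321)
after link 5: o_5 = (-5.0000, 2.1340, -2.2321)
after link 6: o_6 = (-5.7071, 1.7804, -1.6197)

-5.707 1.780 -1.620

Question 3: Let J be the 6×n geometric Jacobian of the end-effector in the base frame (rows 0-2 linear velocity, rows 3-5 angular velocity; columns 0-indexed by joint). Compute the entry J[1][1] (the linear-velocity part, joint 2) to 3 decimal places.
axis z_1 = (-1.0000,0.0000,0.0000); lever o_n−o_1 = (-5.7071,-0.2196,-1.6197)
cross product → J_v[:, 1] = (-0.0000,-1.6197,0.2196)
J_ω[:, 1] = z_1
entry J[1][1] = -1.6197

-1.620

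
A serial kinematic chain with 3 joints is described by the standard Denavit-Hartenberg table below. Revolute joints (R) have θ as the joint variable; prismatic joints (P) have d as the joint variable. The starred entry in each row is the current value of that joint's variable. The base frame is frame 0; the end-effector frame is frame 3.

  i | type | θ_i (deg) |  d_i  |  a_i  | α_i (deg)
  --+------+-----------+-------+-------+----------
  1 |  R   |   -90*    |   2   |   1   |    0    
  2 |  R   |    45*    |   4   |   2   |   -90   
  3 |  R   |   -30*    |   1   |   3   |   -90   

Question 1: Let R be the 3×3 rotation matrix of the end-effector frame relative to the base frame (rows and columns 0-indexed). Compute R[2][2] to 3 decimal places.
-0.866

End-effector z-axis (col 2 of R) = (0.3536,-0.3536,-0.8660)
R[2][2] = -0.8660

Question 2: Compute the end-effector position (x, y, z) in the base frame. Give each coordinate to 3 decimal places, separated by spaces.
3.958 -3.544 7.500

after link 1: o_1 = (0.0000, -1.0000, 2.0000)
after link 2: o_2 = (1.4142, -2.4142, 6.0000)
after link 3: o_3 = (3.9584, -3.5442, 7.5000)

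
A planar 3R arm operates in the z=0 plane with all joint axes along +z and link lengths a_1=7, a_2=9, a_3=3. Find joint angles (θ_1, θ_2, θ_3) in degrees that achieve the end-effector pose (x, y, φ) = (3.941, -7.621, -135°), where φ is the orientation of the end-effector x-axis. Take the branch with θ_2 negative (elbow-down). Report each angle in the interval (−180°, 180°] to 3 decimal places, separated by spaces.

30.003 -120.001 -45.002

wrist centre = target − a_3·(cos φ, sin φ) = (6.0623, -5.4997)
cos θ_2 = (66.9982−7²−9²)/(2·7·9) = -0.5000; θ_2 = -120.0009° (elbow-down)
β = atan2(-5.4997,6.0623) = -42.2140°; ψ = atan2(-7.7942,2.4999) = -72.2170°
θ_1 = β − ψ = 30.0030°
θ_3 = φ − θ_1 − θ_2 = -45.0021° (wrapped to (-180°,180°])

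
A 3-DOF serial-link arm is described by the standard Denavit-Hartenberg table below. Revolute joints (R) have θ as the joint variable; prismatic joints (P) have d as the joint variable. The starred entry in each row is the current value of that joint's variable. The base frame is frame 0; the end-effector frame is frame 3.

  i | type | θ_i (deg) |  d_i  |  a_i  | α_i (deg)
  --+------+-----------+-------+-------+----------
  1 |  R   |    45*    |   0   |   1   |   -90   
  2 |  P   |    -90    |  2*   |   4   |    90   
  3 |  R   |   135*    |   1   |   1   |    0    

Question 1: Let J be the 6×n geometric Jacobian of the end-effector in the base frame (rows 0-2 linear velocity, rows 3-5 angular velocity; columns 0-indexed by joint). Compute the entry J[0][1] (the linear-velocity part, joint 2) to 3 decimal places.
prismatic axis z_1 = (-0.7071,0.7071,0.0000)
J_v[:, 1] = z_1; J_ω[:, 1] = (0,0,0)
entry J[0][1] = -0.7071

-0.707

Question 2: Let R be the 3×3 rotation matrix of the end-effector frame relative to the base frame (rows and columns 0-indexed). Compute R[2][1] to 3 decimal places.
End-effector y-axis (col 1 of R) = (0.5000,-0.5000,-0.7071)
R[2][1] = -0.7071

-0.707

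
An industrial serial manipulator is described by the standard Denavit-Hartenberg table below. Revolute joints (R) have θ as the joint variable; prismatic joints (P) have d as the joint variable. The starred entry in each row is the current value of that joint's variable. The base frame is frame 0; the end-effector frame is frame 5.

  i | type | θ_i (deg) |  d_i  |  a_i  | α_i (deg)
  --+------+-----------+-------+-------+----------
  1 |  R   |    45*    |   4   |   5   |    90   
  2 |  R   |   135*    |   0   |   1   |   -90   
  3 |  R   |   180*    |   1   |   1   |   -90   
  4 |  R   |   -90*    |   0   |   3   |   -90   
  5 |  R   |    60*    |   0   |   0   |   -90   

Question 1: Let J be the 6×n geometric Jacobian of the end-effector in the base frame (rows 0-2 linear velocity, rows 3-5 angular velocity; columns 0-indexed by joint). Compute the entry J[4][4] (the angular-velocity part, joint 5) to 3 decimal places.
axis z_4 = (0.5000,0.5000,-0.7071); lever o_n−o_4 = (0.0000,0.0000,0.0000)
cross product → J_v[:, 4] = (0.0000,-0.0000,0.0000)
J_ω[:, 4] = z_4
entry J[4][4] = 0.5000

0.500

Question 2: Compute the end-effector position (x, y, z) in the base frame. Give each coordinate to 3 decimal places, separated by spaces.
1.536 1.536 1.172

after link 1: o_1 = (3.5355, 3.5355, 4.0000)
after link 2: o_2 = (3.0355, 3.0355, 4.7071)
after link 3: o_3 = (3.0355, 3.0355, 3.2929)
after link 4: o_4 = (1.5355, 1.5355, 1.1716)
after link 5: o_5 = (1.5355, 1.5355, 1.1716)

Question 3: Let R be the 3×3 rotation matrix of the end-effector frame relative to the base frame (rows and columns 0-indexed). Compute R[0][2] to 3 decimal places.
End-effector z-axis (col 2 of R) = (0.0795,0.7866,0.6124)
R[0][2] = 0.0795

0.079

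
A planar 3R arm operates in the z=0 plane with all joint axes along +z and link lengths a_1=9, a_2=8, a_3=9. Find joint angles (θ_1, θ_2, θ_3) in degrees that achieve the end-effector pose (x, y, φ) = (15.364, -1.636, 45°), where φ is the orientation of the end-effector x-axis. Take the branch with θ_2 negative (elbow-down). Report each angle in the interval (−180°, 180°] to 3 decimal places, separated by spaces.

0.000 -90.000 135.000

wrist centre = target − a_3·(cos φ, sin φ) = (9.0000, -8.0000)
cos θ_2 = (145.0001−9²−8²)/(2·9·8) = 0.0000; θ_2 = -90.0000° (elbow-down)
β = atan2(-8.0000,9.0000) = -41.6333°; ψ = atan2(-8.0000,9.0000) = -41.6335°
θ_1 = β − ψ = 0.0002°
θ_3 = φ − θ_1 − θ_2 = 134.9997° (wrapped to (-180°,180°])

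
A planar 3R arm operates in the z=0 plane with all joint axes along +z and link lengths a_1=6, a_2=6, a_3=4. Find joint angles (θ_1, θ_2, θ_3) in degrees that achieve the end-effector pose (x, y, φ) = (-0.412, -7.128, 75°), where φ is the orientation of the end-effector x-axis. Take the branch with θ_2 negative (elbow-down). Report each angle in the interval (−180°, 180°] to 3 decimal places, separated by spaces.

-75.001 -44.999 -164.999

wrist centre = target − a_3·(cos φ, sin φ) = (-1.4473, -10.9917)
cos θ_2 = (122.9121−6²−6²)/(2·6·6) = 0.7071; θ_2 = -44.9995° (elbow-down)
β = atan2(-10.9917,-1.4473) = -97.5010°; ψ = atan2(-4.2426,10.2427) = -22.4997°
θ_1 = β − ψ = -75.0012°
θ_3 = φ − θ_1 − θ_2 = -164.9993° (wrapped to (-180°,180°])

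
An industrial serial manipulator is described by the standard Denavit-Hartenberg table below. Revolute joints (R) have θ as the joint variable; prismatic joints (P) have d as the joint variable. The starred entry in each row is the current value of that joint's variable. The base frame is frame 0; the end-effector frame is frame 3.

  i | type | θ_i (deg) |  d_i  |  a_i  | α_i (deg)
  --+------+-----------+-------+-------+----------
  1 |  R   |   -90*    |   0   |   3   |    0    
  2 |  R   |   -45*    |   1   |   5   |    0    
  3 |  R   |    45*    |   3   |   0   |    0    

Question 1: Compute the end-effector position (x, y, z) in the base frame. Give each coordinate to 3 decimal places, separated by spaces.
-3.536 -6.536 4.000

after link 1: o_1 = (0.0000, -3.0000, 0.0000)
after link 2: o_2 = (-3.5355, -6.5355, 1.0000)
after link 3: o_3 = (-3.5355, -6.5355, 4.0000)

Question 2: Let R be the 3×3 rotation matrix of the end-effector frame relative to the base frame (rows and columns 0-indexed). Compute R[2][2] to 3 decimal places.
End-effector z-axis (col 2 of R) = (0.0000,0.0000,1.0000)
R[2][2] = 1.0000

1.000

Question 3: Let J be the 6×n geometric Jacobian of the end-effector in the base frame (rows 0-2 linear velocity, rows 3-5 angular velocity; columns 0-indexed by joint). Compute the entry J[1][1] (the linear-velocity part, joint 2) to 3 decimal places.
-3.536

axis z_1 = (0.0000,0.0000,1.0000); lever o_n−o_1 = (-3.5355,-3.5355,4.0000)
cross product → J_v[:, 1] = (3.5355,-3.5355,0.0000)
J_ω[:, 1] = z_1
entry J[1][1] = -3.5355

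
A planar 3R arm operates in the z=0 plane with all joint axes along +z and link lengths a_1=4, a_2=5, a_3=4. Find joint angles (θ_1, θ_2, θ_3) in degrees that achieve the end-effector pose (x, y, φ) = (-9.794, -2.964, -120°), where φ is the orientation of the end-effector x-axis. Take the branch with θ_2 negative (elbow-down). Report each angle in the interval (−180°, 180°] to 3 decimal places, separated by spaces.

-149.998 -60.006 90.003

wrist centre = target − a_3·(cos φ, sin φ) = (-7.7940, 0.5001)
cos θ_2 = (60.9965−4²−5²)/(2·4·5) = 0.4999; θ_2 = -60.0057° (elbow-down)
β = atan2(0.5001,-7.7940) = 176.3287°; ψ = atan2(-4.3304,6.4996) = -33.6738°
θ_1 = β − ψ = 210.0024°
θ_3 = φ − θ_1 − θ_2 = 90.0033° (wrapped to (-180°,180°])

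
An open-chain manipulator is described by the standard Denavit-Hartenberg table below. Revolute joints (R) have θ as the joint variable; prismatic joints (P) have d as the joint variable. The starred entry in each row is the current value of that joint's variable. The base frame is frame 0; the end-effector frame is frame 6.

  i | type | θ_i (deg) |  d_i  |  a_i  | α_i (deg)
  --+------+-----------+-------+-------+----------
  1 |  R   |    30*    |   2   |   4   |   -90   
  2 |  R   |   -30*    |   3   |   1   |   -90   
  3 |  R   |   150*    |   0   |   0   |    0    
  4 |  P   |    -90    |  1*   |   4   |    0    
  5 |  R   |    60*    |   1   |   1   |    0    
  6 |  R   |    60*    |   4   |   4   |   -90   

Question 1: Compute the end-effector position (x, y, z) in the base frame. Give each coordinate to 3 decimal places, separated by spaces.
5.602 1.699 -3.946

after link 1: o_1 = (3.4641, 2.0000, 2.0000)
after link 2: o_2 = (2.7141, 5.0311, 2.5000)
after link 3: o_3 = (2.7141, 5.0311, 2.5000)
after link 4: o_4 = (6.3792, 3.1471, 2.6340)
after link 5: o_5 = (6.8702, 2.4306, 1.5179)
after link 6: o_6 = (5.6022, 1.6986, -3.9462)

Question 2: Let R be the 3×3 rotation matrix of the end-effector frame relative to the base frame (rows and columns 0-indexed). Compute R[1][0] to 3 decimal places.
-0.433

End-effector x-axis (col 0 of R) = (-0.7500,-0.4330,-0.5000)
R[1][0] = -0.4330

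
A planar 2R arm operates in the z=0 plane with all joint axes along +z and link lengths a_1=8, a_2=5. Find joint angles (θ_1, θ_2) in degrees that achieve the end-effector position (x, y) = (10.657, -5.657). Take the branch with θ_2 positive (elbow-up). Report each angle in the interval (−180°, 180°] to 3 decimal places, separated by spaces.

-44.999 44.995

cos θ_2 = (145.5733−8²−5²)/(2·8·5) = 0.7072; θ_2 = 44.9952° (elbow-up)
β = atan2(-5.6570,10.6570) = -27.9605°; ψ = atan2(3.5352,11.5358) = 17.0381°
θ_1 = β − ψ = -44.9985°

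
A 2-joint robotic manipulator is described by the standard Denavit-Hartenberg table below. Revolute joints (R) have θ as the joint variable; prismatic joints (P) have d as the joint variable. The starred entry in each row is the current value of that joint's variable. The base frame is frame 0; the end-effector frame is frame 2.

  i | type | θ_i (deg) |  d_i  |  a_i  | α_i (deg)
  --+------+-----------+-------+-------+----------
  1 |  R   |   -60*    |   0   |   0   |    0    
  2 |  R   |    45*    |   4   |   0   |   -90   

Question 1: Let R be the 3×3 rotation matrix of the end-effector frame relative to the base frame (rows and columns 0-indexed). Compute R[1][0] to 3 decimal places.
End-effector x-axis (col 0 of R) = (0.9659,-0.2588,0.0000)
R[1][0] = -0.2588

-0.259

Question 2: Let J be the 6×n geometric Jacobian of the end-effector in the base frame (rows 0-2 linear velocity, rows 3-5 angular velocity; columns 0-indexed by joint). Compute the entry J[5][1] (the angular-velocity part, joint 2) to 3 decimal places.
1.000

axis z_1 = (0.0000,0.0000,1.0000); lever o_n−o_1 = (0.0000,0.0000,4.0000)
cross product → J_v[:, 1] = (0.0000,0.0000,0.0000)
J_ω[:, 1] = z_1
entry J[5][1] = 1.0000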